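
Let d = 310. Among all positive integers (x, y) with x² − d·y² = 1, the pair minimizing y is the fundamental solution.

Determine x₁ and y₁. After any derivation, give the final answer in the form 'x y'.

[17; 1,1,1,1,5,…,1,1,34] for √310; ℓ=16 ⇒ convergent index 15
i=0: a=17 ⇒ p=17, q=1
…
i=3: a=1 ⇒ p=53, q=3
…
i=5: a=5 ⇒ p=493, q=28
i=6: a=3 ⇒ p=1567, q=89
…
i=8: a=2 ⇒ p=5687, q=323
…
i=10: a=3 ⇒ p=28928, q=1643
…
i=12: a=1 ⇒ p=181315, q=10298
…
i=14: a=1 ⇒ p=515017, q=29251
i=15: a=1 ⇒ p=848719, q=48204
fundamental: x₁=848719, y₁=48204  (since 720323940961 − 310·2323625616 = 1)

848719 48204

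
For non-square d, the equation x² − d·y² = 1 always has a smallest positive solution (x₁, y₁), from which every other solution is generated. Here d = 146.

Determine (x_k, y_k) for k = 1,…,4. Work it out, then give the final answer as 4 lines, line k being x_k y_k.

√146 → a₀=12, period (12,24); ℓ=2 even so k=1
i=0: a=12 ⇒ p=12, q=1
i=1: a=12 ⇒ p=145, q=12
(x₁, y₁) = (145, 12);  145² − 146·12² = 1 ✓
(x_2, y_2) = (145·145 + 146·12·12, 145·12 + 12·145) = (42049, 3480)
(x_3, y_3) = (145·42049 + 146·12·3480, 145·3480 + 12·42049) = (12194065, 1009188)
(x_4, y_4) = (145·12194065 + 146·12·1009188, 145·1009188 + 12·12194065) = (3536236801, 292661040)

145 12
42049 3480
12194065 1009188
3536236801 292661040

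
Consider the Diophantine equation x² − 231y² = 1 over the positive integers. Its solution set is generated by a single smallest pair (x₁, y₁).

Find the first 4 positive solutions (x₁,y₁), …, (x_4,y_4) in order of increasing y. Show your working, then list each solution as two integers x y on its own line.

76 5
11551 760
1755676 115515
266851201 17557520

√231 = [15; 5,30, …], period ℓ=2 (even) → k=1
k=0  a_k=15  p_k/q_k = 15/1
k=1  a_k=5  p_k/q_k = 76/5
fundamental: x₁=76, y₁=5  (since 5776 − 231·25 = 1)
(x_2, y_2) = (76·76 + 231·5·5, 76·5 + 5·76) = (11551, 760)
(x_3, y_3) = (76·11551 + 231·5·760, 76·760 + 5·11551) = (1755676, 115515)
(x_4, y_4) = (76·1755676 + 231·5·115515, 76·115515 + 5·1755676) = (266851201, 17557520)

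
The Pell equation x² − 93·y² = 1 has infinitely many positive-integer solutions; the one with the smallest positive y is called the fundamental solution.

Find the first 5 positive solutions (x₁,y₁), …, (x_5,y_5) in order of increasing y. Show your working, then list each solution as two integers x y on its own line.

12151 1260
295293601 30620520
7176225079351 744139875780
174396621583094401 18084087230585040
4238186690536135053751 439479487133537766300

√93 → a₀=9, period (1,1,1,4,6,4,1,1,1,18); ℓ=10 even so k=9
i=0: a=9 ⇒ p=9, q=1
i=1: a=1 ⇒ p=10, q=1
i=2: a=1 ⇒ p=19, q=2
…
i=4: a=4 ⇒ p=135, q=14
…
i=6: a=4 ⇒ p=3491, q=362
i=7: a=1 ⇒ p=4330, q=449
i=8: a=1 ⇒ p=7821, q=811
i=9: a=1 ⇒ p=12151, q=1260
(x₁, y₁) = (12151, 1260);  12151² − 93·1260² = 1 ✓
(12151+1260√93)^2 = 295293601 + 30620520√93
(12151+1260√93)^3 = 7176225079351 + 744139875780√93
(12151+1260√93)^4 = 174396621583094401 + 18084087230585040√93
(12151+1260√93)^5 = 4238186690536135053751 + 439479487133537766300√93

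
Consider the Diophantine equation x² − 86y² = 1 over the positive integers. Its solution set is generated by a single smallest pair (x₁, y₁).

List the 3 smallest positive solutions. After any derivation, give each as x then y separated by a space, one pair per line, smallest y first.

10405 1122
216528049 23348820
4505948689285 485888943078

d=86: √d = [9; 3,1,1,1,8,1,1,1,3,18] (ℓ=10, even), read p_9/q_9
i=0: a=9 ⇒ p=9, q=1
…
i=2: a=1 ⇒ p=37, q=4
i=3: a=1 ⇒ p=65, q=7
…
i=5: a=8 ⇒ p=881, q=95
i=6: a=1 ⇒ p=983, q=106
i=7: a=1 ⇒ p=1864, q=201
i=8: a=1 ⇒ p=2847, q=307
i=9: a=3 ⇒ p=10405, q=1122
→ (10405, 1122).  Check: 10405²=108264025, 86·1122²=108264024, difference 1.
(x_2, y_2) = (10405·10405 + 86·1122·1122, 10405·1122 + 1122·10405) = (216528049, 23348820)
(x_3, y_3) = (10405·216528049 + 86·1122·23348820, 10405·23348820 + 1122·216528049) = (4505948689285, 485888943078)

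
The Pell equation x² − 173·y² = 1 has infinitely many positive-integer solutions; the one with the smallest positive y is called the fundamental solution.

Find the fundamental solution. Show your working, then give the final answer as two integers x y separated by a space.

√173 = [13; 6,1,1,6,26, …], period ℓ=5 (odd) → k=9
a_0=13:  p_0=13·1+0=13,  q_0=13·0+1=1
…
a_2=1:  p_2=1·79+13=92,  q_2=1·6+1=7
a_3=1:  p_3=1·92+79=171,  q_3=1·7+6=13
…
a_5=26:  p_5=26·1118+171=29239,  q_5=26·85+13=2223
…
a_8=1:  p_8=1·205791+176552=382343,  q_8=1·15646+13423=29069
a_9=6:  p_9=6·382343+205791=2499849,  q_9=6·29069+15646=190060
fundamental: x₁=2499849, y₁=190060  (since 6249245022801 − 173·36122803600 = 1)

2499849 190060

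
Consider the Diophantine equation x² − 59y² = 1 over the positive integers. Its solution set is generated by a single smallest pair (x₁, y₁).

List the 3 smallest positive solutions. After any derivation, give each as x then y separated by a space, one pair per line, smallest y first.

530 69
561799 73140
595506410 77528331

√59 = [7; 1,2,7,2,1,14, …], period ℓ=6 (even) → k=5
step 0: (7, 1)  from 7·(1,0) + (0,1)
step 1: (8, 1)  from 1·(7,1) + (1,0)
…
step 4: (361, 47)  from 2·(169,22) + (23,3)
step 5: (530, 69)  from 1·(361,47) + (169,22)
fundamental: x₁=530, y₁=69  (since 280900 − 59·4761 = 1)
k=2:  x_2 = 530·530+59·69·69 = 561799,  y_2 = 530·69+69·530 = 73140
k=3:  x_3 = 530·561799+59·69·73140 = 595506410,  y_3 = 530·73140+69·561799 = 77528331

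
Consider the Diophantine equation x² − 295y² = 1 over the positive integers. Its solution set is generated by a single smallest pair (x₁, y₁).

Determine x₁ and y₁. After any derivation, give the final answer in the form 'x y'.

2024999 117900

√295 = [17; 5,1,2,3,2,6,2,3,2,1,5,34, …], period ℓ=12 (even) → k=11
k=0  a_k=17  p_k/q_k = 17/1
…
k=4  a_k=3  p_k/q_k = 979/57
…
k=7  a_k=2  p_k/q_k = 31208/1817
k=8  a_k=3  p_k/q_k = 108103/6294
k=9  a_k=2  p_k/q_k = 247414/14405
k=10  a_k=1  p_k/q_k = 355517/20699
k=11  a_k=5  p_k/q_k = 2024999/117900
→ (2024999, 117900).  Check: 2024999²=4100620950001, 295·117900²=4100620950000, difference 1.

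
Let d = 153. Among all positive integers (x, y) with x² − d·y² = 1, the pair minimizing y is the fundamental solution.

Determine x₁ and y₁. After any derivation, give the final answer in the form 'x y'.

2177 176

√153 → a₀=12, period (2,1,2,2,2,1,2,24); ℓ=8 even so k=7
step 0: (12, 1)  from 12·(1,0) + (0,1)
…
step 2: (37, 3)  from 1·(25,2) + (12,1)
…
step 5: (569, 46)  from 2·(235,19) + (99,8)
step 6: (804, 65)  from 1·(569,46) + (235,19)
step 7: (2177, 176)  from 2·(804,65) + (569,46)
(x₁, y₁) = (2177, 176);  2177² − 153·176² = 1 ✓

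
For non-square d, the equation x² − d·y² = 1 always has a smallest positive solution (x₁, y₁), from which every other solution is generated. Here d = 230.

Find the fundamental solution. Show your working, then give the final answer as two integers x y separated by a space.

91 6

d=230: √d = [15; 6,30] (ℓ=2, even), read p_1/q_1
i=0: a=15 ⇒ p=15, q=1
i=1: a=6 ⇒ p=91, q=6
→ (91, 6).  Check: 91²=8281, 230·6²=8280, difference 1.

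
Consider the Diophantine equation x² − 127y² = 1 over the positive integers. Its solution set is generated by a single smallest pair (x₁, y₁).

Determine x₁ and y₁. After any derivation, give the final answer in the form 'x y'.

[11; 3,1,2,2,7,11,7,2,2,1,3,22] for √127; ℓ=12 ⇒ convergent index 11
i=0: a=11 ⇒ p=11, q=1
…
i=2: a=1 ⇒ p=45, q=4
i=3: a=2 ⇒ p=124, q=11
…
i=5: a=7 ⇒ p=2175, q=193
i=6: a=11 ⇒ p=24218, q=2149
i=7: a=7 ⇒ p=171701, q=15236
…
i=9: a=2 ⇒ p=906941, q=80478
i=10: a=1 ⇒ p=1274561, q=113099
i=11: a=3 ⇒ p=4730624, q=419775
(x₁, y₁) = (4730624, 419775);  4730624² − 127·419775² = 1 ✓

4730624 419775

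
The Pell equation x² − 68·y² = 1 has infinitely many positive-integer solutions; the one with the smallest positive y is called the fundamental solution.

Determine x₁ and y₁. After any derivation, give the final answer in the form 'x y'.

33 4

[8; 4,16] for √68; ℓ=2 ⇒ convergent index 1
i=0: a=8 ⇒ p=8, q=1
i=1: a=4 ⇒ p=33, q=4
→ (33, 4).  Check: 33²=1089, 68·4²=1088, difference 1.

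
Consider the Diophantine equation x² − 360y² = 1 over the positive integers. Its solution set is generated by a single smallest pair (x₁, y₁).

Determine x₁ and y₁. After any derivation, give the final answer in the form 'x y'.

19 1

d=360: √d = [18; 1,36] (ℓ=2, even), read p_1/q_1
step 0: (18, 1)  from 18·(1,0) + (0,1)
step 1: (19, 1)  from 1·(18,1) + (1,0)
fundamental: x₁=19, y₁=1  (since 361 − 360·1 = 1)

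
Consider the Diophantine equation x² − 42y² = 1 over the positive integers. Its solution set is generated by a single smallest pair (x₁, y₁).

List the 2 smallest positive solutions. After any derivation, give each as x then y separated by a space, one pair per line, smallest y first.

√42 → a₀=6, period (2,12); ℓ=2 even so k=1
k=0  a_k=6  p_k/q_k = 6/1
k=1  a_k=2  p_k/q_k = 13/2
fundamental: x₁=13, y₁=2  (since 169 − 42·4 = 1)
n=2: (13,2)∘(13,2) = (13·13+42·2·2, 13·2+2·13) = (337,52)

13 2
337 52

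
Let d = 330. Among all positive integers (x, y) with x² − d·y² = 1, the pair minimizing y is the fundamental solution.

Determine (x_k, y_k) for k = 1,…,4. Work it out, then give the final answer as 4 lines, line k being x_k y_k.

109 6
23761 1308
5179789 285138
1129170241 62158776

√330 → a₀=18, period (6,36); ℓ=2 even so k=1
step 0: (18, 1)  from 18·(1,0) + (0,1)
step 1: (109, 6)  from 6·(18,1) + (1,0)
→ (109, 6).  Check: 109²=11881, 330·6²=11880, difference 1.
(x_2, y_2) = (109·109 + 330·6·6, 109·6 + 6·109) = (23761, 1308)
(x_3, y_3) = (109·23761 + 330·6·1308, 109·1308 + 6·23761) = (5179789, 285138)
(x_4, y_4) = (109·5179789 + 330·6·285138, 109·285138 + 6·5179789) = (1129170241, 62158776)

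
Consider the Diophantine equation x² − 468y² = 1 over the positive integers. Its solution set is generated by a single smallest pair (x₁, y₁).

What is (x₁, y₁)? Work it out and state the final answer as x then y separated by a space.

649 30

√468 = [21; 1,1,1,2,1,1,1,42, …], period ℓ=8 (even) → k=7
k=0  a_k=21  p_k/q_k = 21/1
k=1  a_k=1  p_k/q_k = 22/1
k=2  a_k=1  p_k/q_k = 43/2
…
k=5  a_k=1  p_k/q_k = 238/11
k=6  a_k=1  p_k/q_k = 411/19
k=7  a_k=1  p_k/q_k = 649/30
(x₁, y₁) = (649, 30);  649² − 468·30² = 1 ✓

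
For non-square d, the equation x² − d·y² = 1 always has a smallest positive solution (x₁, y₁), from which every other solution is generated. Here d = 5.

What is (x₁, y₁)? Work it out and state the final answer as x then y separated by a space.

9 4

[2; 4] for √5; ℓ=1 ⇒ convergent index 1
i=0: a=2 ⇒ p=2, q=1
i=1: a=4 ⇒ p=9, q=4
fundamental: x₁=9, y₁=4  (since 81 − 5·16 = 1)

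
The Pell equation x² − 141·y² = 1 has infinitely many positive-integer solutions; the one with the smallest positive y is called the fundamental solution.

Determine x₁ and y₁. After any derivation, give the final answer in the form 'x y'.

√141 → a₀=11, period (1,6,1,22); ℓ=4 even so k=3
step 0: (11, 1)  from 11·(1,0) + (0,1)
step 1: (12, 1)  from 1·(11,1) + (1,0)
step 2: (83, 7)  from 6·(12,1) + (11,1)
step 3: (95, 8)  from 1·(83,7) + (12,1)
(x₁, y₁) = (95, 8);  95² − 141·8² = 1 ✓

95 8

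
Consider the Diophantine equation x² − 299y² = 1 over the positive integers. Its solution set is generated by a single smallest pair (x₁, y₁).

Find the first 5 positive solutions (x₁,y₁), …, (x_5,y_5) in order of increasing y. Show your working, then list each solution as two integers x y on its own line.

d=299: √d = [17; 3,2,3,34] (ℓ=4, even), read p_3/q_3
k=0  a_k=17  p_k/q_k = 17/1
…
k=2  a_k=2  p_k/q_k = 121/7
k=3  a_k=3  p_k/q_k = 415/24
→ (415, 24).  Check: 415²=172225, 299·24²=172224, difference 1.
k=2:  x_2 = 415·415+299·24·24 = 344449,  y_2 = 415·24+24·415 = 19920
k=3:  x_3 = 415·344449+299·24·19920 = 285892255,  y_3 = 415·19920+24·344449 = 16533576
k=4:  x_4 = 415·285892255+299·24·16533576 = 237290227201,  y_4 = 415·16533576+24·285892255 = 13722848160
k=5:  x_5 = 415·237290227201+299·24·13722848160 = 196950602684575,  y_5 = 415·13722848160+24·237290227201 = 11389947439224

415 24
344449 19920
285892255 16533576
237290227201 13722848160
196950602684575 11389947439224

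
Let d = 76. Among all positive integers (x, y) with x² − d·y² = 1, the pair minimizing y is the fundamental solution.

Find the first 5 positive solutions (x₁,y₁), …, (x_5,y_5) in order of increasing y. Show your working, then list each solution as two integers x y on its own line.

57799 6630
6681448801 766414740
772362118440199 88596011107890
89283516160768675201 10241521691283453480
10320995900380175197444999 1183899424380388644273150

d=76: √d = [8; 1,2,1,1,5,4,5,1,1,2,1,16] (ℓ=12, even), read p_11/q_11
a_0=8:  p_0=8·1+0=8,  q_0=8·0+1=1
a_1=1:  p_1=1·8+1=9,  q_1=1·1+0=1
a_2=2:  p_2=2·9+8=26,  q_2=2·1+1=3
…
a_4=1:  p_4=1·35+26=61,  q_4=1·4+3=7
a_5=5:  p_5=5·61+35=340,  q_5=5·7+4=39
a_6=4:  p_6=4·340+61=1421,  q_6=4·39+7=163
a_7=5:  p_7=5·1421+340=7445,  q_7=5·163+39=854
a_8=1:  p_8=1·7445+1421=8866,  q_8=1·854+163=1017
a_9=1:  p_9=1·8866+7445=16311,  q_9=1·1017+854=1871
a_10=2:  p_10=2·16311+8866=41488,  q_10=2·1871+1017=4759
a_11=1:  p_11=1·41488+16311=57799,  q_11=1·4759+1871=6630
(x₁, y₁) = (57799, 6630);  57799² − 76·6630² = 1 ✓
(x_2, y_2) = (57799·57799 + 76·6630·6630, 57799·6630 + 6630·57799) = (6681448801, 766414740)
(x_3, y_3) = (57799·6681448801 + 76·6630·766414740, 57799·766414740 + 6630·6681448801) = (772362118440199, 88596011107890)
(x_4, y_4) = (57799·772362118440199 + 76·6630·88596011107890, 57799·88596011107890 + 6630·772362118440199) = (89283516160768675201, 10241521691283453480)
(x_5, y_5) = (57799·89283516160768675201 + 76·6630·10241521691283453480, 57799·10241521691283453480 + 6630·89283516160768675201) = (10320995900380175197444999, 1183899424380388644273150)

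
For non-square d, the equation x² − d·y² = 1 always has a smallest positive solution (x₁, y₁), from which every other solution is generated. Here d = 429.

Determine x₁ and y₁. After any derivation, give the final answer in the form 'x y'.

1524095 73584

√429 → a₀=20, period (1,2,2,9,1,12,1,9,2,2,1,40); ℓ=12 even so k=11
i=0: a=20 ⇒ p=20, q=1
i=1: a=1 ⇒ p=21, q=1
i=2: a=2 ⇒ p=62, q=3
…
i=4: a=9 ⇒ p=1367, q=66
i=5: a=1 ⇒ p=1512, q=73
i=6: a=12 ⇒ p=19511, q=942
i=7: a=1 ⇒ p=21023, q=1015
i=8: a=9 ⇒ p=208718, q=10077
i=9: a=2 ⇒ p=438459, q=21169
i=10: a=2 ⇒ p=1085636, q=52415
i=11: a=1 ⇒ p=1524095, q=73584
fundamental: x₁=1524095, y₁=73584  (since 2322865569025 − 429·5414605056 = 1)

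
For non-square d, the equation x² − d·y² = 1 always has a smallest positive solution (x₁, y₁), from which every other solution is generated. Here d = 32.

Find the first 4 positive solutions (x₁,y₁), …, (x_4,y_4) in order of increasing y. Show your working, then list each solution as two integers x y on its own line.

[5; 1,1,1,10] for √32; ℓ=4 ⇒ convergent index 3
k=0  a_k=5  p_k/q_k = 5/1
…
k=2  a_k=1  p_k/q_k = 11/2
k=3  a_k=1  p_k/q_k = 17/3
fundamental: x₁=17, y₁=3  (since 289 − 32·9 = 1)
k=2:  x_2 = 17·17+32·3·3 = 577,  y_2 = 17·3+3·17 = 102
k=3:  x_3 = 17·577+32·3·102 = 19601,  y_3 = 17·102+3·577 = 3465
k=4:  x_4 = 17·19601+32·3·3465 = 665857,  y_4 = 17·3465+3·19601 = 117708

17 3
577 102
19601 3465
665857 117708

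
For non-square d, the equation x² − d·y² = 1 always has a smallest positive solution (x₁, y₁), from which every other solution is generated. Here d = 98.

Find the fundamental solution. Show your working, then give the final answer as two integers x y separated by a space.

d=98: √d = [9; 1,8,1,18] (ℓ=4, even), read p_3/q_3
k=0  a_k=9  p_k/q_k = 9/1
…
k=2  a_k=8  p_k/q_k = 89/9
k=3  a_k=1  p_k/q_k = 99/10
→ (99, 10).  Check: 99²=9801, 98·10²=9800, difference 1.

99 10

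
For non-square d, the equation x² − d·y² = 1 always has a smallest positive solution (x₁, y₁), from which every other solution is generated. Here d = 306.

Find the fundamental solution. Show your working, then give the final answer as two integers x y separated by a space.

35 2

d=306: √d = [17; 2,34] (ℓ=2, even), read p_1/q_1
a_0=17:  p_0=17·1+0=17,  q_0=17·0+1=1
a_1=2:  p_1=2·17+1=35,  q_1=2·1+0=2
fundamental: x₁=35, y₁=2  (since 1225 − 306·4 = 1)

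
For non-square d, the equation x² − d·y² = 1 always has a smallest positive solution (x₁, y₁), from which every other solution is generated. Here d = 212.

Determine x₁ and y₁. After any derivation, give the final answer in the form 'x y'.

66249 4550

√212 → a₀=14, period (1,1,3,1,1,…,1,1,28); ℓ=14 even so k=13
k=0  a_k=14  p_k/q_k = 14/1
k=1  a_k=1  p_k/q_k = 15/1
k=2  a_k=1  p_k/q_k = 29/2
k=3  a_k=3  p_k/q_k = 102/7
k=4  a_k=1  p_k/q_k = 131/9
k=5  a_k=1  p_k/q_k = 233/16
…
k=8  a_k=1  p_k/q_k = 2781/191
k=9  a_k=1  p_k/q_k = 5198/357
…
k=12  a_k=1  p_k/q_k = 37114/2549
k=13  a_k=1  p_k/q_k = 66249/4550
(x₁, y₁) = (66249, 4550);  66249² − 212·4550² = 1 ✓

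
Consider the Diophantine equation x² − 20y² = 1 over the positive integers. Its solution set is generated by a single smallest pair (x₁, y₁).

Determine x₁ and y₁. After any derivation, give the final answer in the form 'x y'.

d=20: √d = [4; 2,8] (ℓ=2, even), read p_1/q_1
i=0: a=4 ⇒ p=4, q=1
i=1: a=2 ⇒ p=9, q=2
fundamental: x₁=9, y₁=2  (since 81 − 20·4 = 1)

9 2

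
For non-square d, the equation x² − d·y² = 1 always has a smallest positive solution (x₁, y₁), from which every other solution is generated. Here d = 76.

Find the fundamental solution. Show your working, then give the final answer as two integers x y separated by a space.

57799 6630

√76 → a₀=8, period (1,2,1,1,5,4,5,1,1,2,1,16); ℓ=12 even so k=11
a_0=8:  p_0=8·1+0=8,  q_0=8·0+1=1
…
a_2=2:  p_2=2·9+8=26,  q_2=2·1+1=3
…
a_4=1:  p_4=1·35+26=61,  q_4=1·4+3=7
a_5=5:  p_5=5·61+35=340,  q_5=5·7+4=39
a_6=4:  p_6=4·340+61=1421,  q_6=4·39+7=163
a_7=5:  p_7=5·1421+340=7445,  q_7=5·163+39=854
a_8=1:  p_8=1·7445+1421=8866,  q_8=1·854+163=1017
a_9=1:  p_9=1·8866+7445=16311,  q_9=1·1017+854=1871
a_10=2:  p_10=2·16311+8866=41488,  q_10=2·1871+1017=4759
a_11=1:  p_11=1·41488+16311=57799,  q_11=1·4759+1871=6630
fundamental: x₁=57799, y₁=6630  (since 3340724401 − 76·43956900 = 1)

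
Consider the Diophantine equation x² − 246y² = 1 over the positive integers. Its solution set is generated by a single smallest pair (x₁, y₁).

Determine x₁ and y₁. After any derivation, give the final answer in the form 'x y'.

[15; 1,2,5,1,14,1,5,2,1,30] for √246; ℓ=10 ⇒ convergent index 9
a_0=15:  p_0=15·1+0=15,  q_0=15·0+1=1
a_1=1:  p_1=1·15+1=16,  q_1=1·1+0=1
a_2=2:  p_2=2·16+15=47,  q_2=2·1+1=3
a_3=5:  p_3=5·47+16=251,  q_3=5·3+1=16
a_4=1:  p_4=1·251+47=298,  q_4=1·16+3=19
a_5=14:  p_5=14·298+251=4423,  q_5=14·19+16=282
a_6=1:  p_6=1·4423+298=4721,  q_6=1·282+19=301
a_7=5:  p_7=5·4721+4423=28028,  q_7=5·301+282=1787
a_8=2:  p_8=2·28028+4721=60777,  q_8=2·1787+301=3875
a_9=1:  p_9=1·60777+28028=88805,  q_9=1·3875+1787=5662
→ (88805, 5662).  Check: 88805²=7886328025, 246·5662²=7886328024, difference 1.

88805 5662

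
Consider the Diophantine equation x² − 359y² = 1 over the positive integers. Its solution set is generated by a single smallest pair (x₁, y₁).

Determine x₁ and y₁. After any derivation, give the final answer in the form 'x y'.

√359 → a₀=18, period (1,17,1,36); ℓ=4 even so k=3
i=0: a=18 ⇒ p=18, q=1
i=1: a=1 ⇒ p=19, q=1
i=2: a=17 ⇒ p=341, q=18
i=3: a=1 ⇒ p=360, q=19
→ (360, 19).  Check: 360²=129600, 359·19²=129599, difference 1.

360 19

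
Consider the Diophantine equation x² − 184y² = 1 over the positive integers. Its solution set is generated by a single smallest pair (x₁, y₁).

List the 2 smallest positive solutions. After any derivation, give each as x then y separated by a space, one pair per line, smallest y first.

d=184: √d = [13; 1,1,3,2,1,2,1,2,3,1,1,26] (ℓ=12, even), read p_11/q_11
step 0: (13, 1)  from 13·(1,0) + (0,1)
…
step 2: (27, 2)  from 1·(14,1) + (13,1)
step 3: (95, 7)  from 3·(27,2) + (14,1)
step 4: (217, 16)  from 2·(95,7) + (27,2)
step 5: (312, 23)  from 1·(217,16) + (95,7)
…
step 7: (1153, 85)  from 1·(841,62) + (312,23)
step 8: (3147, 232)  from 2·(1153,85) + (841,62)
…
step 10: (13741, 1013)  from 1·(10594,781) + (3147,232)
step 11: (24335, 1794)  from 1·(13741,1013) + (10594,781)
→ (24335, 1794).  Check: 24335²=592192225, 184·1794²=592192224, difference 1.
(x_2, y_2) = (24335·24335 + 184·1794·1794, 24335·1794 + 1794·24335) = (1184384449, 87313980)

24335 1794
1184384449 87313980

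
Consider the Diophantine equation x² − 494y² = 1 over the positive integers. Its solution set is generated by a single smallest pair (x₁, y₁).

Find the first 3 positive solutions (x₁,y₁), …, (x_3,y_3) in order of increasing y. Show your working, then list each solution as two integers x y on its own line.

√494 → a₀=22, period (4,2,2,1,2,1,2,2,4,44); ℓ=10 even so k=9
step 0: (22, 1)  from 22·(1,0) + (0,1)
step 1: (89, 4)  from 4·(22,1) + (1,0)
…
step 4: (689, 31)  from 1·(489,22) + (200,9)
step 5: (1867, 84)  from 2·(689,31) + (489,22)
step 6: (2556, 115)  from 1·(1867,84) + (689,31)
step 7: (6979, 314)  from 2·(2556,115) + (1867,84)
step 8: (16514, 743)  from 2·(6979,314) + (2556,115)
step 9: (73035, 3286)  from 4·(16514,743) + (6979,314)
(x₁, y₁) = (73035, 3286);  73035² − 494·3286² = 1 ✓
n=2: (73035,3286)∘(73035,3286) = (73035·73035+494·3286·3286, 73035·3286+3286·73035) = (10668222449,479986020)
n=3: (10668222449,479986020)∘(73035,3286) = (73035·10668222449+494·3286·479986020, 73035·479986020+3286·10668222449) = (1558307253052395,70111557938114)

73035 3286
10668222449 479986020
1558307253052395 70111557938114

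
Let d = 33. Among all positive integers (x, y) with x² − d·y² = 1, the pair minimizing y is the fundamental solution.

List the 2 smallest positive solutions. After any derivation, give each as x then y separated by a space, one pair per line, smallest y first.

√33 = [5; 1,2,1,10, …], period ℓ=4 (even) → k=3
step 0: (5, 1)  from 5·(1,0) + (0,1)
step 1: (6, 1)  from 1·(5,1) + (1,0)
step 2: (17, 3)  from 2·(6,1) + (5,1)
step 3: (23, 4)  from 1·(17,3) + (6,1)
fundamental: x₁=23, y₁=4  (since 529 − 33·16 = 1)
(23+4√33)^2 = 1057 + 184√33

23 4
1057 184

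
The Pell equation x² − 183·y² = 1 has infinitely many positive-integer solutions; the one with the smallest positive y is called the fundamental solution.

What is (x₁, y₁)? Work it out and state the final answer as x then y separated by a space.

487 36

√183 = [13; 1,1,8,1,1,26, …], period ℓ=6 (even) → k=5
i=0: a=13 ⇒ p=13, q=1
i=1: a=1 ⇒ p=14, q=1
i=2: a=1 ⇒ p=27, q=2
i=3: a=8 ⇒ p=230, q=17
i=4: a=1 ⇒ p=257, q=19
i=5: a=1 ⇒ p=487, q=36
(x₁, y₁) = (487, 36);  487² − 183·36² = 1 ✓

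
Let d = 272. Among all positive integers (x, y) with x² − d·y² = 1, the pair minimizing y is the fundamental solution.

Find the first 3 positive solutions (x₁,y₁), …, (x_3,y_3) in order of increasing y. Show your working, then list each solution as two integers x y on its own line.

33 2
2177 132
143649 8710

[16; 2,32] for √272; ℓ=2 ⇒ convergent index 1
i=0: a=16 ⇒ p=16, q=1
i=1: a=2 ⇒ p=33, q=2
(x₁, y₁) = (33, 2);  33² − 272·2² = 1 ✓
(x_2, y_2) = (33·33 + 272·2·2, 33·2 + 2·33) = (2177, 132)
(x_3, y_3) = (33·2177 + 272·2·132, 33·132 + 2·2177) = (143649, 8710)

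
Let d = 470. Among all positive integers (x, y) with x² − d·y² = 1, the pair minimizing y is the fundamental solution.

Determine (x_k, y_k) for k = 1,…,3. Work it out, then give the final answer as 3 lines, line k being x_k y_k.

1691 78
5718961 263796
19341524411 892157994

√470 → a₀=21, period (1,2,8,2,1,42); ℓ=6 even so k=5
step 0: (21, 1)  from 21·(1,0) + (0,1)
…
step 4: (1149, 53)  from 2·(542,25) + (65,3)
step 5: (1691, 78)  from 1·(1149,53) + (542,25)
fundamental: x₁=1691, y₁=78  (since 2859481 − 470·6084 = 1)
(1691+78√470)^2 = 5718961 + 263796√470
(1691+78√470)^3 = 19341524411 + 892157994√470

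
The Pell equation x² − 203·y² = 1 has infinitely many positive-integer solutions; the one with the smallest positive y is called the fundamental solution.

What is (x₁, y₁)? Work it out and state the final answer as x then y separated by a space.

57 4

[14; 4,28] for √203; ℓ=2 ⇒ convergent index 1
k=0  a_k=14  p_k/q_k = 14/1
k=1  a_k=4  p_k/q_k = 57/4
→ (57, 4).  Check: 57²=3249, 203·4²=3248, difference 1.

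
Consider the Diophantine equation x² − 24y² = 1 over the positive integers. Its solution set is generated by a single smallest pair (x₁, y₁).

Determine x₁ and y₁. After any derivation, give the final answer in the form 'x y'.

5 1

[4; 1,8] for √24; ℓ=2 ⇒ convergent index 1
a_0=4:  p_0=4·1+0=4,  q_0=4·0+1=1
a_1=1:  p_1=1·4+1=5,  q_1=1·1+0=1
fundamental: x₁=5, y₁=1  (since 25 − 24·1 = 1)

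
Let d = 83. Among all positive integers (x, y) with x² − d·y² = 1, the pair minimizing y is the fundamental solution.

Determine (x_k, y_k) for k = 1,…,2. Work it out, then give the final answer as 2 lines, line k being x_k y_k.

82 9
13447 1476

√83 = [9; 9,18, …], period ℓ=2 (even) → k=1
step 0: (9, 1)  from 9·(1,0) + (0,1)
step 1: (82, 9)  from 9·(9,1) + (1,0)
→ (82, 9).  Check: 82²=6724, 83·9²=6723, difference 1.
(82+9√83)^2 = 13447 + 1476√83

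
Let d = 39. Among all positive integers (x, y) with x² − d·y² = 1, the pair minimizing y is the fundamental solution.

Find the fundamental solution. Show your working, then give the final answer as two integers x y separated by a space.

√39 = [6; 4,12, …], period ℓ=2 (even) → k=1
i=0: a=6 ⇒ p=6, q=1
i=1: a=4 ⇒ p=25, q=4
→ (25, 4).  Check: 25²=625, 39·4²=624, difference 1.

25 4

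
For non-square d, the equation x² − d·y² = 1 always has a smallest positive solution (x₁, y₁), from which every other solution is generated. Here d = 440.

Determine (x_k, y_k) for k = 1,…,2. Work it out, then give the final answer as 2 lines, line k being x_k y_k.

[20; 1,40] for √440; ℓ=2 ⇒ convergent index 1
a_0=20:  p_0=20·1+0=20,  q_0=20·0+1=1
a_1=1:  p_1=1·20+1=21,  q_1=1·1+0=1
fundamental: x₁=21, y₁=1  (since 441 − 440·1 = 1)
n=2: (21,1)∘(21,1) = (21·21+440·1·1, 21·1+1·21) = (881,42)

21 1
881 42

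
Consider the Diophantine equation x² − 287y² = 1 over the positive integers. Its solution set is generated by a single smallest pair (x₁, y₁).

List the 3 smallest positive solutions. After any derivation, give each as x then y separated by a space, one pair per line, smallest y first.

√287 → a₀=16, period (1,15,1,32); ℓ=4 even so k=3
i=0: a=16 ⇒ p=16, q=1
…
i=2: a=15 ⇒ p=271, q=16
i=3: a=1 ⇒ p=288, q=17
(x₁, y₁) = (288, 17);  288² − 287·17² = 1 ✓
k=2:  x_2 = 288·288+287·17·17 = 165887,  y_2 = 288·17+17·288 = 9792
k=3:  x_3 = 288·165887+287·17·9792 = 95550624,  y_3 = 288·9792+17·165887 = 5640175

288 17
165887 9792
95550624 5640175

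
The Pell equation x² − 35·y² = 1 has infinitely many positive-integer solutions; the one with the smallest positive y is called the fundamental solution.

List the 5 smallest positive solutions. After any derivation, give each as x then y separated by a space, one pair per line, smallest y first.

6 1
71 12
846 143
10081 1704
120126 20305

[5; 1,10] for √35; ℓ=2 ⇒ convergent index 1
k=0  a_k=5  p_k/q_k = 5/1
k=1  a_k=1  p_k/q_k = 6/1
fundamental: x₁=6, y₁=1  (since 36 − 35·1 = 1)
n=2: (6,1)∘(6,1) = (6·6+35·1·1, 6·1+1·6) = (71,12)
n=3: (71,12)∘(6,1) = (6·71+35·1·12, 6·12+1·71) = (846,143)
n=4: (846,143)∘(6,1) = (6·846+35·1·143, 6·143+1·846) = (10081,1704)
n=5: (10081,1704)∘(6,1) = (6·10081+35·1·1704, 6·1704+1·10081) = (120126,20305)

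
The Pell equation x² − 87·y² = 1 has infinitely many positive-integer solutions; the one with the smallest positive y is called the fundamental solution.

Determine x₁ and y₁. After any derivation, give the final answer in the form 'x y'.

[9; 3,18] for √87; ℓ=2 ⇒ convergent index 1
a_0=9:  p_0=9·1+0=9,  q_0=9·0+1=1
a_1=3:  p_1=3·9+1=28,  q_1=3·1+0=3
(x₁, y₁) = (28, 3);  28² − 87·3² = 1 ✓

28 3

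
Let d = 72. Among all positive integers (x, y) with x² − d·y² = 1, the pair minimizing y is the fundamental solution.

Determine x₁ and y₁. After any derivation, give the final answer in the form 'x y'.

√72 → a₀=8, period (2,16); ℓ=2 even so k=1
a_0=8:  p_0=8·1+0=8,  q_0=8·0+1=1
a_1=2:  p_1=2·8+1=17,  q_1=2·1+0=2
fundamental: x₁=17, y₁=2  (since 289 − 72·4 = 1)

17 2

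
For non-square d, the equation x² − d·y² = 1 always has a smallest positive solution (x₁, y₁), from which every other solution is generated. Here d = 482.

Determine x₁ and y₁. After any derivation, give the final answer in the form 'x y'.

√482 = [21; 1,20,1,42, …], period ℓ=4 (even) → k=3
k=0  a_k=21  p_k/q_k = 21/1
k=1  a_k=1  p_k/q_k = 22/1
k=2  a_k=20  p_k/q_k = 461/21
k=3  a_k=1  p_k/q_k = 483/22
fundamental: x₁=483, y₁=22  (since 233289 − 482·484 = 1)

483 22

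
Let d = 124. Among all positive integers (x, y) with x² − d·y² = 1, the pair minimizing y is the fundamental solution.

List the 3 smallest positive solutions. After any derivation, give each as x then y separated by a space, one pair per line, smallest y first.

4620799 414960
42703566796801 3834893506080
394649197502177907199 35440544156001500880

√124 → a₀=11, period (7,2,1,1,1,…,2,7,22); ℓ=16 even so k=15
k=0  a_k=11  p_k/q_k = 11/1
k=1  a_k=7  p_k/q_k = 78/7
k=2  a_k=2  p_k/q_k = 167/15
k=3  a_k=1  p_k/q_k = 245/22
k=4  a_k=1  p_k/q_k = 412/37
k=5  a_k=1  p_k/q_k = 657/59
k=6  a_k=3  p_k/q_k = 2383/214
k=7  a_k=1  p_k/q_k = 3040/273
…
k=9  a_k=1  p_k/q_k = 17583/1579
k=10  a_k=3  p_k/q_k = 67292/6043
…
k=12  a_k=1  p_k/q_k = 152167/13665
k=13  a_k=1  p_k/q_k = 237042/21287
k=14  a_k=2  p_k/q_k = 626251/56239
k=15  a_k=7  p_k/q_k = 4620799/414960
fundamental: x₁=4620799, y₁=414960  (since 21351783398401 − 124·172191801600 = 1)
k=2:  x_2 = 4620799·4620799+124·414960·414960 = 42703566796801,  y_2 = 4620799·414960+414960·4620799 = 3834893506080
k=3:  x_3 = 4620799·42703566796801+124·414960·3834893506080 = 394649197502177907199,  y_3 = 4620799·3834893506080+414960·42703566796801 = 35440544156001500880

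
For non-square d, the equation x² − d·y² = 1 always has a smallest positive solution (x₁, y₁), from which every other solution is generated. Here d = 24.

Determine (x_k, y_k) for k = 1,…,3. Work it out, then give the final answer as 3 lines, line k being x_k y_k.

5 1
49 10
485 99

√24 = [4; 1,8, …], period ℓ=2 (even) → k=1
a_0=4:  p_0=4·1+0=4,  q_0=4·0+1=1
a_1=1:  p_1=1·4+1=5,  q_1=1·1+0=1
fundamental: x₁=5, y₁=1  (since 25 − 24·1 = 1)
(5+1√24)^2 = 49 + 10√24
(5+1√24)^3 = 485 + 99√24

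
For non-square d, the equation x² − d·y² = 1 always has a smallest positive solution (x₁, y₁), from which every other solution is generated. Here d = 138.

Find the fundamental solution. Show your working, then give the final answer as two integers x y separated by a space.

47 4

√138 → a₀=11, period (1,2,1,22); ℓ=4 even so k=3
k=0  a_k=11  p_k/q_k = 11/1
k=1  a_k=1  p_k/q_k = 12/1
k=2  a_k=2  p_k/q_k = 35/3
k=3  a_k=1  p_k/q_k = 47/4
→ (47, 4).  Check: 47²=2209, 138·4²=2208, difference 1.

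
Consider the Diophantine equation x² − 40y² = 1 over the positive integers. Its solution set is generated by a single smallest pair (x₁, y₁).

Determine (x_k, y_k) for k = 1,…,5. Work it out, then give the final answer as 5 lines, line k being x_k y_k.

19 3
721 114
27379 4329
1039681 164388
39480499 6242415

d=40: √d = [6; 3,12] (ℓ=2, even), read p_1/q_1
k=0  a_k=6  p_k/q_k = 6/1
k=1  a_k=3  p_k/q_k = 19/3
→ (19, 3).  Check: 19²=361, 40·3²=360, difference 1.
(x_2, y_2) = (19·19 + 40·3·3, 19·3 + 3·19) = (721, 114)
(x_3, y_3) = (19·721 + 40·3·114, 19·114 + 3·721) = (27379, 4329)
(x_4, y_4) = (19·27379 + 40·3·4329, 19·4329 + 3·27379) = (1039681, 164388)
(x_5, y_5) = (19·1039681 + 40·3·164388, 19·164388 + 3·1039681) = (39480499, 6242415)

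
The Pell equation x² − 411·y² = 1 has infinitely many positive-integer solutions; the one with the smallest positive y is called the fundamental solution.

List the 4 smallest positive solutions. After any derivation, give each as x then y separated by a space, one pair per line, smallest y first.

49730 2453
4946145799 243975380
491943661118810 24265791292347
48928716529930696801 2413475601692857240

√411 = [20; 3,1,1,1,19,1,1,1,3,40, …], period ℓ=10 (even) → k=9
step 0: (20, 1)  from 20·(1,0) + (0,1)
…
step 2: (81, 4)  from 1·(61,3) + (20,1)
…
step 5: (4379, 216)  from 19·(223,11) + (142,7)
…
step 8: (13583, 670)  from 1·(8981,443) + (4602,227)
step 9: (49730, 2453)  from 3·(13583,670) + (8981,443)
fundamental: x₁=49730, y₁=2453  (since 2473072900 − 411·6017209 = 1)
k=2:  x_2 = 49730·49730+411·2453·2453 = 4946145799,  y_2 = 49730·2453+2453·49730 = 243975380
k=3:  x_3 = 49730·4946145799+411·2453·243975380 = 491943661118810,  y_3 = 49730·243975380+2453·4946145799 = 24265791292347
k=4:  x_4 = 49730·491943661118810+411·2453·24265791292347 = 48928716529930696801,  y_4 = 49730·24265791292347+2453·491943661118810 = 2413475601692857240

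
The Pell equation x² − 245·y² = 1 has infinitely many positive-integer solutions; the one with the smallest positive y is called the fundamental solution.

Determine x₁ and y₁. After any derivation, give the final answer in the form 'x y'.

√245 → a₀=15, period (1,1,1,7,6,7,1,1,1,30); ℓ=10 even so k=9
step 0: (15, 1)  from 15·(1,0) + (0,1)
…
step 8: (33825, 2161)  from 1·(18016,1151) + (15809,1010)
step 9: (51841, 3312)  from 1·(33825,2161) + (18016,1151)
→ (51841, 3312).  Check: 51841²=2687489281, 245·3312²=2687489280, difference 1.

51841 3312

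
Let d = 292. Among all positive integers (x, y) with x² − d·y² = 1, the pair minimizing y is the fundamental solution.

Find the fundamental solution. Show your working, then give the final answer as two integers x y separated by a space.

2281249 133500

√292 → a₀=17, period (11,2,1,3,8,3,1,2,11,34); ℓ=10 even so k=9
a_0=17:  p_0=17·1+0=17,  q_0=17·0+1=1
…
a_2=2:  p_2=2·188+17=393,  q_2=2·11+1=23
a_3=1:  p_3=1·393+188=581,  q_3=1·23+11=34
…
a_5=8:  p_5=8·2136+581=17669,  q_5=8·125+34=1034
a_6=3:  p_6=3·17669+2136=55143,  q_6=3·1034+125=3227
a_7=1:  p_7=1·55143+17669=72812,  q_7=1·3227+1034=4261
a_8=2:  p_8=2·72812+55143=200767,  q_8=2·4261+3227=11749
a_9=11:  p_9=11·200767+72812=2281249,  q_9=11·11749+4261=133500
(x₁, y₁) = (2281249, 133500);  2281249² − 292·133500² = 1 ✓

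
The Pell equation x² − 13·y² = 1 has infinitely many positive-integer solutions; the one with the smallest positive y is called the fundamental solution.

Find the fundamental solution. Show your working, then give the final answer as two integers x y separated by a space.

649 180

d=13: √d = [3; 1,1,1,1,6] (ℓ=5, odd), read p_9/q_9
k=0  a_k=3  p_k/q_k = 3/1
…
k=4  a_k=1  p_k/q_k = 18/5
…
k=6  a_k=1  p_k/q_k = 137/38
…
k=8  a_k=1  p_k/q_k = 393/109
k=9  a_k=1  p_k/q_k = 649/180
(x₁, y₁) = (649, 180);  649² − 13·180² = 1 ✓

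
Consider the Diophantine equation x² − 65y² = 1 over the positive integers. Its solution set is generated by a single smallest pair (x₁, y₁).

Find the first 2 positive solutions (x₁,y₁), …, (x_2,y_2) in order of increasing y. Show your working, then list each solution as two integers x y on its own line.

129 16
33281 4128

d=65: √d = [8; 16] (ℓ=1, odd), read p_1/q_1
k=0  a_k=8  p_k/q_k = 8/1
k=1  a_k=16  p_k/q_k = 129/16
fundamental: x₁=129, y₁=16  (since 16641 − 65·256 = 1)
(129+16√65)^2 = 33281 + 4128√65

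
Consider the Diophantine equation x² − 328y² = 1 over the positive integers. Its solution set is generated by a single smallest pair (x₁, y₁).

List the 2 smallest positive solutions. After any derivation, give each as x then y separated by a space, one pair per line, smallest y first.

√328 = [18; 9,36, …], period ℓ=2 (even) → k=1
i=0: a=18 ⇒ p=18, q=1
i=1: a=9 ⇒ p=163, q=9
fundamental: x₁=163, y₁=9  (since 26569 − 328·81 = 1)
(163+9√328)^2 = 53137 + 2934√328

163 9
53137 2934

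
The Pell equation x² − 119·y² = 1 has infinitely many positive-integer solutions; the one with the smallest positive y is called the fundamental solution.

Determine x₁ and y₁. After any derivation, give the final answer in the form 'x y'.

[10; 1,9,1,20] for √119; ℓ=4 ⇒ convergent index 3
i=0: a=10 ⇒ p=10, q=1
…
i=2: a=9 ⇒ p=109, q=10
i=3: a=1 ⇒ p=120, q=11
(x₁, y₁) = (120, 11);  120² − 119·11² = 1 ✓

120 11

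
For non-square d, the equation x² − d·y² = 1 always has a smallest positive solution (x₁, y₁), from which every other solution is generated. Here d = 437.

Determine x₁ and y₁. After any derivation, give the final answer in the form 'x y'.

4599 220

√437 → a₀=20, period (1,9,2,9,1,40); ℓ=6 even so k=5
i=0: a=20 ⇒ p=20, q=1
i=1: a=1 ⇒ p=21, q=1
i=2: a=9 ⇒ p=209, q=10
…
i=4: a=9 ⇒ p=4160, q=199
i=5: a=1 ⇒ p=4599, q=220
(x₁, y₁) = (4599, 220);  4599² − 437·220² = 1 ✓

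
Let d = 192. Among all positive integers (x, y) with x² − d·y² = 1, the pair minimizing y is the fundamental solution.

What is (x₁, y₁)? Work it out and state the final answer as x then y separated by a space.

√192 → a₀=13, period (1,5,1,26); ℓ=4 even so k=3
i=0: a=13 ⇒ p=13, q=1
i=1: a=1 ⇒ p=14, q=1
i=2: a=5 ⇒ p=83, q=6
i=3: a=1 ⇒ p=97, q=7
→ (97, 7).  Check: 97²=9409, 192·7²=9408, difference 1.

97 7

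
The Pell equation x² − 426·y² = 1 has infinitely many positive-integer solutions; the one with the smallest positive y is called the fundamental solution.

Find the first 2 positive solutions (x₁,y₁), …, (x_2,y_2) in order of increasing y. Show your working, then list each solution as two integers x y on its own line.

√426 → a₀=20, period (1,1,1,3,2,6,2,3,1,1,1,40); ℓ=12 even so k=11
i=0: a=20 ⇒ p=20, q=1
i=1: a=1 ⇒ p=21, q=1
i=2: a=1 ⇒ p=41, q=2
…
i=4: a=3 ⇒ p=227, q=11
i=5: a=2 ⇒ p=516, q=25
i=6: a=6 ⇒ p=3323, q=161
i=7: a=2 ⇒ p=7162, q=347
i=8: a=3 ⇒ p=24809, q=1202
…
i=10: a=1 ⇒ p=56780, q=2751
i=11: a=1 ⇒ p=88751, q=4300
→ (88751, 4300).  Check: 88751²=7876740001, 426·4300²=7876740000, difference 1.
(x_2, y_2) = (88751·88751 + 426·4300·4300, 88751·4300 + 4300·88751) = (15753480001, 763258600)

88751 4300
15753480001 763258600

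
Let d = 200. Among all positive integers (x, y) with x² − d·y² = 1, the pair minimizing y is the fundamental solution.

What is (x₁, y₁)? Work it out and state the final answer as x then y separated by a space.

99 7

[14; 7,28] for √200; ℓ=2 ⇒ convergent index 1
k=0  a_k=14  p_k/q_k = 14/1
k=1  a_k=7  p_k/q_k = 99/7
fundamental: x₁=99, y₁=7  (since 9801 − 200·49 = 1)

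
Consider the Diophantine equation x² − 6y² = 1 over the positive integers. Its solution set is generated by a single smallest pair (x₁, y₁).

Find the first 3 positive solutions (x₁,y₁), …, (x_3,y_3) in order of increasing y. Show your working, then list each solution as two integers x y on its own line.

d=6: √d = [2; 2,4] (ℓ=2, even), read p_1/q_1
a_0=2:  p_0=2·1+0=2,  q_0=2·0+1=1
a_1=2:  p_1=2·2+1=5,  q_1=2·1+0=2
(x₁, y₁) = (5, 2);  5² − 6·2² = 1 ✓
n=2: (5,2)∘(5,2) = (5·5+6·2·2, 5·2+2·5) = (49,20)
n=3: (49,20)∘(5,2) = (5·49+6·2·20, 5·20+2·49) = (485,198)

5 2
49 20
485 198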